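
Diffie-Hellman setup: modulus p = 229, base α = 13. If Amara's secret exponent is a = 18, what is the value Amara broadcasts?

Public value = 13^18 mod 229.
13^1 ≡ 13 (mod 229)
13^2 = (13^1)^2 ≡ 13^2 = 169 ≡ 169 (mod 229)
13^4 = (13^2)^2 ≡ 169^2 = 28561 ≡ 165 (mod 229)
13^8 = (13^4)^2 ≡ 165^2 = 27225 ≡ 203 (mod 229)
13^16 = (13^8)^2 ≡ 203^2 = 41209 ≡ 218 (mod 229)
13^18 = 13^16 · 13^2 ≡ 218 · 169 ≡ 202 (mod 229).

202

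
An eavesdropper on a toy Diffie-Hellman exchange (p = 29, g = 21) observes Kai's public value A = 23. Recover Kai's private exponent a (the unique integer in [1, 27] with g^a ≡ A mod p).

Try successive powers of 21 modulo 29:
21^1 ≡ 21
21^2 ≡ 6
21^3 ≡ 10
21^4 ≡ 7
21^5 ≡ 2
21^6 ≡ 13
21^7 ≡ 12
21^8 ≡ 20
21^9 ≡ 14
21^10 ≡ 4
21^11 ≡ 26
21^12 ≡ 24
21^13 ≡ 11
21^14 ≡ 28
21^15 ≡ 8
21^16 ≡ 23
Found: a = 16.

16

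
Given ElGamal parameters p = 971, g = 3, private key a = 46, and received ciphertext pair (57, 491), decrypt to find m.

Shared mask s = c₁^a mod p = 57^46 mod 971.
57^1 ≡ 57 (mod 971)
57^2 = (57^1)^2 ≡ 57^2 = 3249 ≡ 336 (mod 971)
57^4 = (57^2)^2 ≡ 336^2 = 112896 ≡ 260 (mod 971)
57^8 = (57^4)^2 ≡ 260^2 = 67600 ≡ 601 (mod 971)
57^16 = (57^8)^2 ≡ 601^2 = 361201 ≡ 960 (mod 971)
57^32 = (57^16)^2 ≡ 960^2 = 921600 ≡ 121 (mod 971)
57^46 = 57^32 · 57^8 · 57^4 · 57^2 ≡ 121 · 601 · 260 · 336 ≡ 207 (mod 971).
So s = 207; s⁻¹ ≡ 258 (mod 971).
m = c₂ · s⁻¹ mod 971 = 491 · 258 mod 971 = 448.

448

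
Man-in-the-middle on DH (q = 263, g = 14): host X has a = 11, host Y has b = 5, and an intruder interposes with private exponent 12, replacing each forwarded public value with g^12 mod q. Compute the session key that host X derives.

249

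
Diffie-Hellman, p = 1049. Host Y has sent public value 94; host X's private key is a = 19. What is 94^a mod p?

1026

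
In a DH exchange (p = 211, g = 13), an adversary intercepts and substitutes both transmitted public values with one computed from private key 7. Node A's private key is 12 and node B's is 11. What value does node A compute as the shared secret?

Node A receives an adversary's public value M = 13^7 mod 211 instead of the honest one.
13^1 ≡ 13 (mod 211)
13^2 = (13^1)^2 ≡ 13^2 = 169 ≡ 169 (mod 211)
13^4 = (13^2)^2 ≡ 169^2 = 28561 ≡ 76 (mod 211)
13^7 = 13^4 · 13^2 · 13^1 ≡ 76 · 169 · 13 ≡ 71 (mod 211).
So M = 71. Node A computes K = M^12 mod 211.
71^1 ≡ 71 (mod 211)
71^2 = (71^1)^2 ≡ 71^2 = 5041 ≡ 188 (mod 211)
71^4 = (71^2)^2 ≡ 188^2 = 35344 ≡ 107 (mod 211)
71^8 = (71^4)^2 ≡ 107^2 = 11449 ≡ 55 (mod 211)
71^12 = 71^8 · 71^4 ≡ 55 · 107 ≡ 188 (mod 211).

188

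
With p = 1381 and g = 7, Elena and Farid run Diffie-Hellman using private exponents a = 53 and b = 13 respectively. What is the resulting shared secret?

Farid sends B = g^b mod p = 7^13 mod 1381.
7^1 ≡ 7 (mod 1381)
7^2 = (7^1)^2 ≡ 7^2 = 49 ≡ 49 (mod 1381)
7^4 = (7^2)^2 ≡ 49^2 = 2401 ≡ 1020 (mod 1381)
7^8 = (7^4)^2 ≡ 1020^2 = 1040400 ≡ 507 (mod 1381)
7^13 = 7^8 · 7^4 · 7^1 ≡ 507 · 1020 · 7 ≡ 379 (mod 1381).
So B = 379. Elena then computes K = B^a mod p = 379^53 mod 1381.
379^1 ≡ 379 (mod 1381)
379^2 = (379^1)^2 ≡ 379^2 = 143641 ≡ 17 (mod 1381)
379^4 = (379^2)^2 ≡ 17^2 = 289 ≡ 289 (mod 1381)
379^8 = (379^4)^2 ≡ 289^2 = 83521 ≡ 661 (mod 1381)
379^16 = (379^8)^2 ≡ 661^2 = 436921 ≡ 525 (mod 1381)
379^32 = (379^16)^2 ≡ 525^2 = 275625 ≡ 806 (mod 1381)
379^53 = 379^32 · 379^16 · 379^4 · 379^1 ≡ 806 · 525 · 289 · 379 ≡ 592 (mod 1381).

592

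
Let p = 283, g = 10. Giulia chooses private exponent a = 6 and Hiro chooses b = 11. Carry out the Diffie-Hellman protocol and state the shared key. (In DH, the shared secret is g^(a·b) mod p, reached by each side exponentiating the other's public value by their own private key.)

Hiro sends B = g^b mod p = 10^11 mod 283.
10^1 ≡ 10 (mod 283)
10^2 = (10^1)^2 ≡ 10^2 = 100 ≡ 100 (mod 283)
10^4 = (10^2)^2 ≡ 100^2 = 10000 ≡ 95 (mod 283)
10^8 = (10^4)^2 ≡ 95^2 = 9025 ≡ 252 (mod 283)
10^11 = 10^8 · 10^2 · 10^1 ≡ 252 · 100 · 10 ≡ 130 (mod 283).
So B = 130. Giulia then computes K = B^a mod p = 130^6 mod 283.
130^1 ≡ 130 (mod 283)
130^2 = (130^1)^2 ≡ 130^2 = 16900 ≡ 203 (mod 283)
130^4 = (130^2)^2 ≡ 203^2 = 41209 ≡ 174 (mod 283)
130^6 = 130^4 · 130^2 ≡ 174 · 203 ≡ 230 (mod 283).

230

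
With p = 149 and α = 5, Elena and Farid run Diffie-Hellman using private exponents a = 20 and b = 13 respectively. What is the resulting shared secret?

Elena sends A = α^a mod p = 5^20 mod 149.
5^1 ≡ 5 (mod 149)
5^2 = (5^1)^2 ≡ 5^2 = 25 ≡ 25 (mod 149)
5^4 = (5^2)^2 ≡ 25^2 = 625 ≡ 29 (mod 149)
5^8 = (5^4)^2 ≡ 29^2 = 841 ≡ 96 (mod 149)
5^16 = (5^8)^2 ≡ 96^2 = 9216 ≡ 127 (mod 149)
5^20 = 5^16 · 5^4 ≡ 127 · 29 ≡ 107 (mod 149).
So A = 107. Farid then computes K = A^b mod p = 107^13 mod 149.
107^1 ≡ 107 (mod 149)
107^2 = (107^1)^2 ≡ 107^2 = 11449 ≡ 125 (mod 149)
107^4 = (107^2)^2 ≡ 125^2 = 15625 ≡ 129 (mod 149)
107^8 = (107^4)^2 ≡ 129^2 = 16641 ≡ 102 (mod 149)
107^13 = 107^8 · 107^4 · 107^1 ≡ 102 · 129 · 107 ≡ 5 (mod 149).

5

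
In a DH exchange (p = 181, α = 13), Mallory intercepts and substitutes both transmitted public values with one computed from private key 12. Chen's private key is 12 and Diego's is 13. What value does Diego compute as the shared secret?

145

Diego receives Mallory's public value M = 13^12 mod 181 instead of the honest one.
13^1 ≡ 13 (mod 181)
13^2 = (13^1)^2 ≡ 13^2 = 169 ≡ 169 (mod 181)
13^4 = (13^2)^2 ≡ 169^2 = 28561 ≡ 144 (mod 181)
13^8 = (13^4)^2 ≡ 144^2 = 20736 ≡ 102 (mod 181)
13^12 = 13^8 · 13^4 ≡ 102 · 144 ≡ 27 (mod 181).
So M = 27. Diego computes K = M^13 mod 181.
27^1 ≡ 27 (mod 181)
27^2 = (27^1)^2 ≡ 27^2 = 729 ≡ 5 (mod 181)
27^4 = (27^2)^2 ≡ 5^2 = 25 ≡ 25 (mod 181)
27^8 = (27^4)^2 ≡ 25^2 = 625 ≡ 82 (mod 181)
27^13 = 27^8 · 27^4 · 27^1 ≡ 82 · 25 · 27 ≡ 145 (mod 181).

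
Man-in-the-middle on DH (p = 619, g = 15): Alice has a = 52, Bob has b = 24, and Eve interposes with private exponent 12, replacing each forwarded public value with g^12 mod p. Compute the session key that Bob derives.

Bob receives Eve's public value M = 15^12 mod 619 instead of the honest one.
15^1 ≡ 15 (mod 619)
15^2 = (15^1)^2 ≡ 15^2 = 225 ≡ 225 (mod 619)
15^4 = (15^2)^2 ≡ 225^2 = 50625 ≡ 486 (mod 619)
15^8 = (15^4)^2 ≡ 486^2 = 236196 ≡ 357 (mod 619)
15^12 = 15^8 · 15^4 ≡ 357 · 486 ≡ 182 (mod 619).
So M = 182. Bob computes K = M^24 mod 619.
182^1 ≡ 182 (mod 619)
182^2 = (182^1)^2 ≡ 182^2 = 33124 ≡ 317 (mod 619)
182^4 = (182^2)^2 ≡ 317^2 = 100489 ≡ 211 (mod 619)
182^8 = (182^4)^2 ≡ 211^2 = 44521 ≡ 572 (mod 619)
182^16 = (182^8)^2 ≡ 572^2 = 327184 ≡ 352 (mod 619)
182^24 = 182^16 · 182^8 ≡ 352 · 572 ≡ 169 (mod 619).

169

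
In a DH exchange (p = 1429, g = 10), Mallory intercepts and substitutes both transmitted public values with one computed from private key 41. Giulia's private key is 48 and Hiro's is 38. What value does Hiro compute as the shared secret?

19

Hiro receives Mallory's public value M = 10^41 mod 1429 instead of the honest one.
10^1 ≡ 10 (mod 1429)
10^2 = (10^1)^2 ≡ 10^2 = 100 ≡ 100 (mod 1429)
10^4 = (10^2)^2 ≡ 100^2 = 10000 ≡ 1426 (mod 1429)
10^8 = (10^4)^2 ≡ 1426^2 = 2033476 ≡ 9 (mod 1429)
10^16 = (10^8)^2 ≡ 9^2 = 81 ≡ 81 (mod 1429)
10^32 = (10^16)^2 ≡ 81^2 = 6561 ≡ 845 (mod 1429)
10^41 = 10^32 · 10^8 · 10^1 ≡ 845 · 9 · 10 ≡ 313 (mod 1429).
So M = 313. Hiro computes K = M^38 mod 1429.
313^1 ≡ 313 (mod 1429)
313^2 = (313^1)^2 ≡ 313^2 = 97969 ≡ 797 (mod 1429)
313^4 = (313^2)^2 ≡ 797^2 = 635209 ≡ 733 (mod 1429)
313^8 = (313^4)^2 ≡ 733^2 = 537289 ≡ 1414 (mod 1429)
313^16 = (313^8)^2 ≡ 1414^2 = 1999396 ≡ 225 (mod 1429)
313^32 = (313^16)^2 ≡ 225^2 = 50625 ≡ 610 (mod 1429)
313^38 = 313^32 · 313^4 · 313^2 ≡ 610 · 733 · 797 ≡ 19 (mod 1429).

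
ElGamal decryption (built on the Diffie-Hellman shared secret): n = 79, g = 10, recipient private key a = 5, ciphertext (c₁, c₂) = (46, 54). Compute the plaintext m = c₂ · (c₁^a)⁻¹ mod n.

Shared mask s = c₁^a mod n = 46^5 mod 79.
46^1 ≡ 46 (mod 79)
46^2 = (46^1)^2 ≡ 46^2 = 2116 ≡ 62 (mod 79)
46^4 = (46^2)^2 ≡ 62^2 = 3844 ≡ 52 (mod 79)
46^5 = 46^4 · 46^1 ≡ 52 · 46 ≡ 22 (mod 79).
So s = 22; s⁻¹ ≡ 18 (mod 79).
m = c₂ · s⁻¹ mod 79 = 54 · 18 mod 79 = 24.

24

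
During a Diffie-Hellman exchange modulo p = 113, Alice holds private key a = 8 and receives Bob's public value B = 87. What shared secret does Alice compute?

16

Shared key K = 87^8 mod 113.
87^1 ≡ 87 (mod 113)
87^2 = (87^1)^2 ≡ 87^2 = 7569 ≡ 111 (mod 113)
87^4 = (87^2)^2 ≡ 111^2 = 12321 ≡ 4 (mod 113)
87^8 = (87^4)^2 ≡ 4^2 = 16 ≡ 16 (mod 113)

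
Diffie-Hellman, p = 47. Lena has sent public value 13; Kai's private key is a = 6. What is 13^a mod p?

3

Shared key K = 13^6 mod 47.
13^1 ≡ 13 (mod 47)
13^2 = (13^1)^2 ≡ 13^2 = 169 ≡ 28 (mod 47)
13^4 = (13^2)^2 ≡ 28^2 = 784 ≡ 32 (mod 47)
13^6 = 13^4 · 13^2 ≡ 32 · 28 ≡ 3 (mod 47).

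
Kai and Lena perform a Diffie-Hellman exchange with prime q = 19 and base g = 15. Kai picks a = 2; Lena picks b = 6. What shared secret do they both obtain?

Kai sends A = g^a mod q = 15^2 mod 19.
15^1 ≡ 15 (mod 19)
15^2 = (15^1)^2 ≡ 15^2 = 225 ≡ 16 (mod 19)
So A = 16. Lena then computes K = A^b mod q = 16^6 mod 19.
16^1 ≡ 16 (mod 19)
16^2 = (16^1)^2 ≡ 16^2 = 256 ≡ 9 (mod 19)
16^4 = (16^2)^2 ≡ 9^2 = 81 ≡ 5 (mod 19)
16^6 = 16^4 · 16^2 ≡ 5 · 9 ≡ 7 (mod 19).

7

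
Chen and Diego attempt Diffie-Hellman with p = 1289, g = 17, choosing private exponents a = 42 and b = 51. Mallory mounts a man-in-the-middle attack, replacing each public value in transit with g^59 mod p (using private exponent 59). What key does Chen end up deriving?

584

Chen receives Mallory's public value M = 17^59 mod 1289 instead of the honest one.
17^1 ≡ 17 (mod 1289)
17^2 = (17^1)^2 ≡ 17^2 = 289 ≡ 289 (mod 1289)
17^4 = (17^2)^2 ≡ 289^2 = 83521 ≡ 1025 (mod 1289)
17^8 = (17^4)^2 ≡ 1025^2 = 1050625 ≡ 90 (mod 1289)
17^16 = (17^8)^2 ≡ 90^2 = 8100 ≡ 366 (mod 1289)
17^32 = (17^16)^2 ≡ 366^2 = 133956 ≡ 1189 (mod 1289)
17^59 = 17^32 · 17^16 · 17^8 · 17^2 · 17^1 ≡ 1189 · 366 · 90 · 289 · 17 ≡ 69 (mod 1289).
So M = 69. Chen computes K = M^42 mod 1289.
69^1 ≡ 69 (mod 1289)
69^2 = (69^1)^2 ≡ 69^2 = 4761 ≡ 894 (mod 1289)
69^4 = (69^2)^2 ≡ 894^2 = 799236 ≡ 56 (mod 1289)
69^8 = (69^4)^2 ≡ 56^2 = 3136 ≡ 558 (mod 1289)
69^16 = (69^8)^2 ≡ 558^2 = 311364 ≡ 715 (mod 1289)
69^32 = (69^16)^2 ≡ 715^2 = 511225 ≡ 781 (mod 1289)
69^42 = 69^32 · 69^8 · 69^2 ≡ 781 · 558 · 894 ≡ 584 (mod 1289).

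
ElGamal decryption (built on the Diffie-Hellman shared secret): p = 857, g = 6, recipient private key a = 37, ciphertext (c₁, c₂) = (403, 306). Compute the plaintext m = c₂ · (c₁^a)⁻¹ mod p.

139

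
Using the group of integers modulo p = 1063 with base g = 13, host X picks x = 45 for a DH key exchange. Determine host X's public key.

620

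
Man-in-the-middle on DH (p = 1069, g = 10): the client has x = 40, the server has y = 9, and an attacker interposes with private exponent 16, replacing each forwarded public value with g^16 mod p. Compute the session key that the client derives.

The client receives an attacker's public value M = 10^16 mod 1069 instead of the honest one.
10^1 ≡ 10 (mod 1069)
10^2 = (10^1)^2 ≡ 10^2 = 100 ≡ 100 (mod 1069)
10^4 = (10^2)^2 ≡ 100^2 = 10000 ≡ 379 (mod 1069)
10^8 = (10^4)^2 ≡ 379^2 = 143641 ≡ 395 (mod 1069)
10^16 = (10^8)^2 ≡ 395^2 = 156025 ≡ 1020 (mod 1069)
So M = 1020. The client computes K = M^40 mod 1069.
1020^1 ≡ 1020 (mod 1069)
1020^2 = (1020^1)^2 ≡ 1020^2 = 1040400 ≡ 263 (mod 1069)
1020^4 = (1020^2)^2 ≡ 263^2 = 69169 ≡ 753 (mod 1069)
1020^8 = (1020^4)^2 ≡ 753^2 = 567009 ≡ 439 (mod 1069)
1020^16 = (1020^8)^2 ≡ 439^2 = 192721 ≡ 301 (mod 1069)
1020^32 = (1020^16)^2 ≡ 301^2 = 90601 ≡ 805 (mod 1069)
1020^40 = 1020^32 · 1020^8 ≡ 805 · 439 ≡ 625 (mod 1069).

625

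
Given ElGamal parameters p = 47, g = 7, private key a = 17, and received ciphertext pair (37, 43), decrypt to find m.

Shared mask s = c₁^a mod p = 37^17 mod 47.
37^1 ≡ 37 (mod 47)
37^2 = (37^1)^2 ≡ 37^2 = 1369 ≡ 6 (mod 47)
37^4 = (37^2)^2 ≡ 6^2 = 36 ≡ 36 (mod 47)
37^8 = (37^4)^2 ≡ 36^2 = 1296 ≡ 27 (mod 47)
37^16 = (37^8)^2 ≡ 27^2 = 729 ≡ 24 (mod 47)
37^17 = 37^16 · 37^1 ≡ 24 · 37 ≡ 42 (mod 47).
So s = 42; s⁻¹ ≡ 28 (mod 47).
m = c₂ · s⁻¹ mod 47 = 43 · 28 mod 47 = 29.

29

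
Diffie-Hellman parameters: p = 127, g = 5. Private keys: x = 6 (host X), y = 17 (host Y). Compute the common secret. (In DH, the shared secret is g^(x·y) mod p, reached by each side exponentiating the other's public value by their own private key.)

64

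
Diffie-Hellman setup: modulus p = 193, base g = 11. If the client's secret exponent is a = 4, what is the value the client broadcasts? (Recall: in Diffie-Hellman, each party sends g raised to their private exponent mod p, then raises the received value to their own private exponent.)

Public value = 11^{4} \pmod{193}.
11^1 ≡ 11 (mod 193)
11^2 = (11^1)^2 ≡ 11^2 = 121 ≡ 121 (mod 193)
11^4 = (11^2)^2 ≡ 121^2 = 14641 ≡ 166 (mod 193)

166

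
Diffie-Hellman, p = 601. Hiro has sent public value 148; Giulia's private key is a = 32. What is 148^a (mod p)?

376

Shared key K = 148^32 mod 601.
148^1 ≡ 148 (mod 601)
148^2 = (148^1)^2 ≡ 148^2 = 21904 ≡ 268 (mod 601)
148^4 = (148^2)^2 ≡ 268^2 = 71824 ≡ 305 (mod 601)
148^8 = (148^4)^2 ≡ 305^2 = 93025 ≡ 471 (mod 601)
148^16 = (148^8)^2 ≡ 471^2 = 221841 ≡ 72 (mod 601)
148^32 = (148^16)^2 ≡ 72^2 = 5184 ≡ 376 (mod 601)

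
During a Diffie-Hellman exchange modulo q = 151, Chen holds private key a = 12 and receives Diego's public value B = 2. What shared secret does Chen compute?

Shared key K = 2^12 mod 151.
2^1 ≡ 2 (mod 151)
2^2 = (2^1)^2 ≡ 2^2 = 4 ≡ 4 (mod 151)
2^4 = (2^2)^2 ≡ 4^2 = 16 ≡ 16 (mod 151)
2^8 = (2^4)^2 ≡ 16^2 = 256 ≡ 105 (mod 151)
2^12 = 2^8 · 2^4 ≡ 105 · 16 ≡ 19 (mod 151).

19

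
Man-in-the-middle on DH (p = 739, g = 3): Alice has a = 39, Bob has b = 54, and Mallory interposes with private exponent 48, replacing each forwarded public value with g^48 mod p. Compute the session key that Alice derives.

Alice receives Mallory's public value M = 3^48 mod 739 instead of the honest one.
3^1 ≡ 3 (mod 739)
3^2 = (3^1)^2 ≡ 3^2 = 9 ≡ 9 (mod 739)
3^4 = (3^2)^2 ≡ 9^2 = 81 ≡ 81 (mod 739)
3^8 = (3^4)^2 ≡ 81^2 = 6561 ≡ 649 (mod 739)
3^16 = (3^8)^2 ≡ 649^2 = 421201 ≡ 710 (mod 739)
3^32 = (3^16)^2 ≡ 710^2 = 504100 ≡ 102 (mod 739)
3^48 = 3^32 · 3^16 ≡ 102 · 710 ≡ 737 (mod 739).
So M = 737. Alice computes K = M^39 mod 739.
737^1 ≡ 737 (mod 739)
737^2 = (737^1)^2 ≡ 737^2 = 543169 ≡ 4 (mod 739)
737^4 = (737^2)^2 ≡ 4^2 = 16 ≡ 16 (mod 739)
737^8 = (737^4)^2 ≡ 16^2 = 256 ≡ 256 (mod 739)
737^16 = (737^8)^2 ≡ 256^2 = 65536 ≡ 504 (mod 739)
737^32 = (737^16)^2 ≡ 504^2 = 254016 ≡ 539 (mod 739)
737^39 = 737^32 · 737^4 · 737^2 · 737^1 ≡ 539 · 16 · 4 · 737 ≡ 474 (mod 739).

474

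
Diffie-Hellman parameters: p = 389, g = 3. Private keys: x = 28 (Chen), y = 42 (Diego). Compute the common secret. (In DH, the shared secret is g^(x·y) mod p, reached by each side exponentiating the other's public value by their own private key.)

67

Chen sends A = g^x mod p = 3^28 mod 389.
3^1 ≡ 3 (mod 389)
3^2 = (3^1)^2 ≡ 3^2 = 9 ≡ 9 (mod 389)
3^4 = (3^2)^2 ≡ 9^2 = 81 ≡ 81 (mod 389)
3^8 = (3^4)^2 ≡ 81^2 = 6561 ≡ 337 (mod 389)
3^16 = (3^8)^2 ≡ 337^2 = 113569 ≡ 370 (mod 389)
3^28 = 3^16 · 3^8 · 3^4 ≡ 370 · 337 · 81 ≡ 283 (mod 389).
So A = 283. Diego then computes K = A^y mod p = 283^42 mod 389.
283^1 ≡ 283 (mod 389)
283^2 = (283^1)^2 ≡ 283^2 = 80089 ≡ 344 (mod 389)
283^4 = (283^2)^2 ≡ 344^2 = 118336 ≡ 80 (mod 389)
283^8 = (283^4)^2 ≡ 80^2 = 6400 ≡ 176 (mod 389)
283^16 = (283^8)^2 ≡ 176^2 = 30976 ≡ 245 (mod 389)
283^32 = (283^16)^2 ≡ 245^2 = 60025 ≡ 119 (mod 389)
283^42 = 283^32 · 283^8 · 283^2 ≡ 119 · 176 · 344 ≡ 67 (mod 389).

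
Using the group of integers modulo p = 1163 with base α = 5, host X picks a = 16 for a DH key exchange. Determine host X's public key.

678

Public value = 5^16 (mod 1163).
5^1 ≡ 5 (mod 1163)
5^2 = (5^1)^2 ≡ 5^2 = 25 ≡ 25 (mod 1163)
5^4 = (5^2)^2 ≡ 25^2 = 625 ≡ 625 (mod 1163)
5^8 = (5^4)^2 ≡ 625^2 = 390625 ≡ 1020 (mod 1163)
5^16 = (5^8)^2 ≡ 1020^2 = 1040400 ≡ 678 (mod 1163)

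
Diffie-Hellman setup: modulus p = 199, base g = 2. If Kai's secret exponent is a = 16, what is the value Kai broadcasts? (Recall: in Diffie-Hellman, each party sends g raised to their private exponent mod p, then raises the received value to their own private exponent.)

65

Public value = 2^16 (mod 199).
2^1 ≡ 2 (mod 199)
2^2 = (2^1)^2 ≡ 2^2 = 4 ≡ 4 (mod 199)
2^4 = (2^2)^2 ≡ 4^2 = 16 ≡ 16 (mod 199)
2^8 = (2^4)^2 ≡ 16^2 = 256 ≡ 57 (mod 199)
2^16 = (2^8)^2 ≡ 57^2 = 3249 ≡ 65 (mod 199)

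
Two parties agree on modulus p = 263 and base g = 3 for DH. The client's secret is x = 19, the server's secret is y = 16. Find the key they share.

99

The client sends A = g^x mod p = 3^19 mod 263.
3^1 ≡ 3 (mod 263)
3^2 = (3^1)^2 ≡ 3^2 = 9 ≡ 9 (mod 263)
3^4 = (3^2)^2 ≡ 9^2 = 81 ≡ 81 (mod 263)
3^8 = (3^4)^2 ≡ 81^2 = 6561 ≡ 249 (mod 263)
3^16 = (3^8)^2 ≡ 249^2 = 62001 ≡ 196 (mod 263)
3^19 = 3^16 · 3^2 · 3^1 ≡ 196 · 9 · 3 ≡ 32 (mod 263).
So A = 32. The server then computes K = A^y mod p = 32^16 mod 263.
32^1 ≡ 32 (mod 263)
32^2 = (32^1)^2 ≡ 32^2 = 1024 ≡ 235 (mod 263)
32^4 = (32^2)^2 ≡ 235^2 = 55225 ≡ 258 (mod 263)
32^8 = (32^4)^2 ≡ 258^2 = 66564 ≡ 25 (mod 263)
32^16 = (32^8)^2 ≡ 25^2 = 625 ≡ 99 (mod 263)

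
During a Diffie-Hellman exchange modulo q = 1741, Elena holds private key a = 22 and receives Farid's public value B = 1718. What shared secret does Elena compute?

Shared key K = 1718^22 mod 1741.
1718^1 ≡ 1718 (mod 1741)
1718^2 = (1718^1)^2 ≡ 1718^2 = 2951524 ≡ 529 (mod 1741)
1718^4 = (1718^2)^2 ≡ 529^2 = 279841 ≡ 1281 (mod 1741)
1718^8 = (1718^4)^2 ≡ 1281^2 = 1640961 ≡ 939 (mod 1741)
1718^16 = (1718^8)^2 ≡ 939^2 = 881721 ≡ 775 (mod 1741)
1718^22 = 1718^16 · 1718^4 · 1718^2 ≡ 775 · 1281 · 529 ≡ 102 (mod 1741).

102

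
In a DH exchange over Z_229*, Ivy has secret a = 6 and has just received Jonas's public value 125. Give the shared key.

Shared key K = 125^6 mod 229.
125^1 ≡ 125 (mod 229)
125^2 = (125^1)^2 ≡ 125^2 = 15625 ≡ 53 (mod 229)
125^4 = (125^2)^2 ≡ 53^2 = 2809 ≡ 61 (mod 229)
125^6 = 125^4 · 125^2 ≡ 61 · 53 ≡ 27 (mod 229).

27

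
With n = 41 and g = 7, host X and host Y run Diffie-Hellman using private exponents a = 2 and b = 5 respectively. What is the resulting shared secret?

Host X sends A = g^a mod n = 7^2 mod 41.
7^1 ≡ 7 (mod 41)
7^2 = (7^1)^2 ≡ 7^2 = 49 ≡ 8 (mod 41)
So A = 8. Host Y then computes K = A^b mod n = 8^5 mod 41.
8^1 ≡ 8 (mod 41)
8^2 = (8^1)^2 ≡ 8^2 = 64 ≡ 23 (mod 41)
8^4 = (8^2)^2 ≡ 23^2 = 529 ≡ 37 (mod 41)
8^5 = 8^4 · 8^1 ≡ 37 · 8 ≡ 9 (mod 41).

9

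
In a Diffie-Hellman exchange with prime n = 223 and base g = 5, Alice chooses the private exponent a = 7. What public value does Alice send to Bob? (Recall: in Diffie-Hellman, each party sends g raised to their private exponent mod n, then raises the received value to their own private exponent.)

75

Public value = 5^7 mod 223.
5^1 ≡ 5 (mod 223)
5^2 = (5^1)^2 ≡ 5^2 = 25 ≡ 25 (mod 223)
5^4 = (5^2)^2 ≡ 25^2 = 625 ≡ 179 (mod 223)
5^7 = 5^4 · 5^2 · 5^1 ≡ 179 · 25 · 5 ≡ 75 (mod 223).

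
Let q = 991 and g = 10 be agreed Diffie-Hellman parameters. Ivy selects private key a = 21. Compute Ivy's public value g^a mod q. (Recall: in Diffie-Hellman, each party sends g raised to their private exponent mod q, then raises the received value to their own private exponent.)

Public value = 10^21 mod 991.
10^1 ≡ 10 (mod 991)
10^2 = (10^1)^2 ≡ 10^2 = 100 ≡ 100 (mod 991)
10^4 = (10^2)^2 ≡ 100^2 = 10000 ≡ 90 (mod 991)
10^8 = (10^4)^2 ≡ 90^2 = 8100 ≡ 172 (mod 991)
10^16 = (10^8)^2 ≡ 172^2 = 29584 ≡ 845 (mod 991)
10^21 = 10^16 · 10^4 · 10^1 ≡ 845 · 90 · 10 ≡ 403 (mod 991).

403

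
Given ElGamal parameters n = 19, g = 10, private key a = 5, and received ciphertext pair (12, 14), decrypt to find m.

16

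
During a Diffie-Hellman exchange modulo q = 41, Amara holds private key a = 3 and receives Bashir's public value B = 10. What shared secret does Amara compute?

16

Shared key K = 10^3 mod 41.
10^1 ≡ 10 (mod 41)
10^2 = (10^1)^2 ≡ 10^2 = 100 ≡ 18 (mod 41)
10^3 = 10^2 · 10^1 ≡ 18 · 10 ≡ 16 (mod 41).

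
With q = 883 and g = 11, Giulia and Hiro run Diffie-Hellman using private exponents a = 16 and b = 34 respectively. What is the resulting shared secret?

226

Hiro sends B = g^b mod q = 11^34 mod 883.
11^1 ≡ 11 (mod 883)
11^2 = (11^1)^2 ≡ 11^2 = 121 ≡ 121 (mod 883)
11^4 = (11^2)^2 ≡ 121^2 = 14641 ≡ 513 (mod 883)
11^8 = (11^4)^2 ≡ 513^2 = 263169 ≡ 35 (mod 883)
11^16 = (11^8)^2 ≡ 35^2 = 1225 ≡ 342 (mod 883)
11^32 = (11^16)^2 ≡ 342^2 = 116964 ≡ 408 (mod 883)
11^34 = 11^32 · 11^2 ≡ 408 · 121 ≡ 803 (mod 883).
So B = 803. Giulia then computes K = B^a mod q = 803^16 mod 883.
803^1 ≡ 803 (mod 883)
803^2 = (803^1)^2 ≡ 803^2 = 644809 ≡ 219 (mod 883)
803^4 = (803^2)^2 ≡ 219^2 = 47961 ≡ 279 (mod 883)
803^8 = (803^4)^2 ≡ 279^2 = 77841 ≡ 137 (mod 883)
803^16 = (803^8)^2 ≡ 137^2 = 18769 ≡ 226 (mod 883)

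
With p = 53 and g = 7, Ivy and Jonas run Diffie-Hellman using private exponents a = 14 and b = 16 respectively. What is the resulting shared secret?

28

Ivy sends A = g^a mod p = 7^14 mod 53.
7^1 ≡ 7 (mod 53)
7^2 = (7^1)^2 ≡ 7^2 = 49 ≡ 49 (mod 53)
7^4 = (7^2)^2 ≡ 49^2 = 2401 ≡ 16 (mod 53)
7^8 = (7^4)^2 ≡ 16^2 = 256 ≡ 44 (mod 53)
7^14 = 7^8 · 7^4 · 7^2 ≡ 44 · 16 · 49 ≡ 46 (mod 53).
So A = 46. Jonas then computes K = A^b mod p = 46^16 mod 53.
46^1 ≡ 46 (mod 53)
46^2 = (46^1)^2 ≡ 46^2 = 2116 ≡ 49 (mod 53)
46^4 = (46^2)^2 ≡ 49^2 = 2401 ≡ 16 (mod 53)
46^8 = (46^4)^2 ≡ 16^2 = 256 ≡ 44 (mod 53)
46^16 = (46^8)^2 ≡ 44^2 = 1936 ≡ 28 (mod 53)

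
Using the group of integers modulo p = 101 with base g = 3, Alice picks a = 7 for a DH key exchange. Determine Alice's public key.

66

Public value = 3^7 (mod 101).
3^1 ≡ 3 (mod 101)
3^2 = (3^1)^2 ≡ 3^2 = 9 ≡ 9 (mod 101)
3^4 = (3^2)^2 ≡ 9^2 = 81 ≡ 81 (mod 101)
3^7 = 3^4 · 3^2 · 3^1 ≡ 81 · 9 · 3 ≡ 66 (mod 101).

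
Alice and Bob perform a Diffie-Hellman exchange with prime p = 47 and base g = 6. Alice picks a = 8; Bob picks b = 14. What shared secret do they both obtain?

Bob sends B = g^b mod p = 6^14 mod 47.
6^1 ≡ 6 (mod 47)
6^2 = (6^1)^2 ≡ 6^2 = 36 ≡ 36 (mod 47)
6^4 = (6^2)^2 ≡ 36^2 = 1296 ≡ 27 (mod 47)
6^8 = (6^4)^2 ≡ 27^2 = 729 ≡ 24 (mod 47)
6^14 = 6^8 · 6^4 · 6^2 ≡ 24 · 27 · 36 ≡ 16 (mod 47).
So B = 16. Alice then computes K = B^a mod p = 16^8 mod 47.
16^1 ≡ 16 (mod 47)
16^2 = (16^1)^2 ≡ 16^2 = 256 ≡ 21 (mod 47)
16^4 = (16^2)^2 ≡ 21^2 = 441 ≡ 18 (mod 47)
16^8 = (16^4)^2 ≡ 18^2 = 324 ≡ 42 (mod 47)

42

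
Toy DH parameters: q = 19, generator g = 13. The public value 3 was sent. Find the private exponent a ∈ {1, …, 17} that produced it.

17

Try successive powers of 13 modulo 19:
13^1 ≡ 13
13^2 ≡ 17
13^3 ≡ 12
13^4 ≡ 4
13^5 ≡ 14
13^6 ≡ 11
13^7 ≡ 10
13^8 ≡ 16
13^9 ≡ 18
13^10 ≡ 6
13^11 ≡ 2
13^12 ≡ 7
13^13 ≡ 15
13^14 ≡ 5
13^15 ≡ 8
13^16 ≡ 9
13^17 ≡ 3
Found: a = 17.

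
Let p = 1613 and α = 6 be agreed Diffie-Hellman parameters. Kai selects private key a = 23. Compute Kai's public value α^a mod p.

Public value = 6^23 mod 1613.
6^1 ≡ 6 (mod 1613)
6^2 = (6^1)^2 ≡ 6^2 = 36 ≡ 36 (mod 1613)
6^4 = (6^2)^2 ≡ 36^2 = 1296 ≡ 1296 (mod 1613)
6^8 = (6^4)^2 ≡ 1296^2 = 1679616 ≡ 483 (mod 1613)
6^16 = (6^8)^2 ≡ 483^2 = 233289 ≡ 1017 (mod 1613)
6^23 = 6^16 · 6^4 · 6^2 · 6^1 ≡ 1017 · 1296 · 36 · 6 ≡ 412 (mod 1613).

412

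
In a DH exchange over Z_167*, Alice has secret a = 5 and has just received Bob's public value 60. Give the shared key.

Shared key K = 60^5 mod 167.
60^1 ≡ 60 (mod 167)
60^2 = (60^1)^2 ≡ 60^2 = 3600 ≡ 93 (mod 167)
60^4 = (60^2)^2 ≡ 93^2 = 8649 ≡ 132 (mod 167)
60^5 = 60^4 · 60^1 ≡ 132 · 60 ≡ 71 (mod 167).

71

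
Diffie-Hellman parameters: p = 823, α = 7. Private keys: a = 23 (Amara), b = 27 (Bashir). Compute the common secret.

Amara sends A = α^a mod p = 7^23 mod 823.
7^1 ≡ 7 (mod 823)
7^2 = (7^1)^2 ≡ 7^2 = 49 ≡ 49 (mod 823)
7^4 = (7^2)^2 ≡ 49^2 = 2401 ≡ 755 (mod 823)
7^8 = (7^4)^2 ≡ 755^2 = 570025 ≡ 509 (mod 823)
7^16 = (7^8)^2 ≡ 509^2 = 259081 ≡ 659 (mod 823)
7^23 = 7^16 · 7^4 · 7^2 · 7^1 ≡ 659 · 755 · 49 · 7 ≡ 655 (mod 823).
So A = 655. Bashir then computes K = A^b mod p = 655^27 mod 823.
655^1 ≡ 655 (mod 823)
655^2 = (655^1)^2 ≡ 655^2 = 429025 ≡ 242 (mod 823)
655^4 = (655^2)^2 ≡ 242^2 = 58564 ≡ 131 (mod 823)
655^8 = (655^4)^2 ≡ 131^2 = 17161 ≡ 701 (mod 823)
655^16 = (655^8)^2 ≡ 701^2 = 491401 ≡ 70 (mod 823)
655^27 = 655^16 · 655^8 · 655^2 · 655^1 ≡ 70 · 701 · 242 · 655 ≡ 761 (mod 823).

761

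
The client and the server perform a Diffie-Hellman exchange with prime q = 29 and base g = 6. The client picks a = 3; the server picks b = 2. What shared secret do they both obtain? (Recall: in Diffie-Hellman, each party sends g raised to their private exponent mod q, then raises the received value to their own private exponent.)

The server sends B = g^b mod q = 6^2 mod 29.
6^1 ≡ 6 (mod 29)
6^2 = (6^1)^2 ≡ 6^2 = 36 ≡ 7 (mod 29)
So B = 7. The client then computes K = B^a mod q = 7^3 mod 29.
7^1 ≡ 7 (mod 29)
7^2 = (7^1)^2 ≡ 7^2 = 49 ≡ 20 (mod 29)
7^3 = 7^2 · 7^1 ≡ 20 · 7 ≡ 24 (mod 29).

24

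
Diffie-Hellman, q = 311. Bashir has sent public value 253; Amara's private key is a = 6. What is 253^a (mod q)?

163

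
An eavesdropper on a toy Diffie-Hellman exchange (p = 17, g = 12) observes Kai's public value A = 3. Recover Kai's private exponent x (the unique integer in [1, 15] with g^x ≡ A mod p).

Try successive powers of 12 modulo 17:
12^1 ≡ 12
12^2 ≡ 8
12^3 ≡ 11
12^4 ≡ 13
12^5 ≡ 3
Found: x = 5.

5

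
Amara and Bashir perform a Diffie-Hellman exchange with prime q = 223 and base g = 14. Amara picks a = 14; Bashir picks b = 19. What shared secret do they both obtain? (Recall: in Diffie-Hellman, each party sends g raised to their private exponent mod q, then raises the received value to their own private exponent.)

Bashir sends B = g^b mod q = 14^19 mod 223.
14^1 ≡ 14 (mod 223)
14^2 = (14^1)^2 ≡ 14^2 = 196 ≡ 196 (mod 223)
14^4 = (14^2)^2 ≡ 196^2 = 38416 ≡ 60 (mod 223)
14^8 = (14^4)^2 ≡ 60^2 = 3600 ≡ 32 (mod 223)
14^16 = (14^8)^2 ≡ 32^2 = 1024 ≡ 132 (mod 223)
14^19 = 14^16 · 14^2 · 14^1 ≡ 132 · 196 · 14 ≡ 56 (mod 223).
So B = 56. Amara then computes K = B^a mod q = 56^14 mod 223.
56^1 ≡ 56 (mod 223)
56^2 = (56^1)^2 ≡ 56^2 = 3136 ≡ 14 (mod 223)
56^4 = (56^2)^2 ≡ 14^2 = 196 ≡ 196 (mod 223)
56^8 = (56^4)^2 ≡ 196^2 = 38416 ≡ 60 (mod 223)
56^14 = 56^8 · 56^4 · 56^2 ≡ 60 · 196 · 14 ≡ 66 (mod 223).

66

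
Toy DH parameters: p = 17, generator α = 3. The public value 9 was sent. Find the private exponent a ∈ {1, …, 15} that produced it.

Try successive powers of 3 modulo 17:
3^1 ≡ 3
3^2 ≡ 9
Found: a = 2.

2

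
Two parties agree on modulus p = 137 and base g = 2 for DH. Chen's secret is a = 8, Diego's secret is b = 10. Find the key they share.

123

Chen sends A = g^a mod p = 2^8 mod 137.
2^1 ≡ 2 (mod 137)
2^2 = (2^1)^2 ≡ 2^2 = 4 ≡ 4 (mod 137)
2^4 = (2^2)^2 ≡ 4^2 = 16 ≡ 16 (mod 137)
2^8 = (2^4)^2 ≡ 16^2 = 256 ≡ 119 (mod 137)
So A = 119. Diego then computes K = A^b mod p = 119^10 mod 137.
119^1 ≡ 119 (mod 137)
119^2 = (119^1)^2 ≡ 119^2 = 14161 ≡ 50 (mod 137)
119^4 = (119^2)^2 ≡ 50^2 = 2500 ≡ 34 (mod 137)
119^8 = (119^4)^2 ≡ 34^2 = 1156 ≡ 60 (mod 137)
119^10 = 119^8 · 119^2 ≡ 60 · 50 ≡ 123 (mod 137).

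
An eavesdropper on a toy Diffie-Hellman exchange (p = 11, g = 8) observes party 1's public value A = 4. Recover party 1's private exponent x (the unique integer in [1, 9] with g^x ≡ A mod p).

Try successive powers of 8 modulo 11:
8^1 ≡ 8
8^2 ≡ 9
8^3 ≡ 6
8^4 ≡ 4
Found: x = 4.

4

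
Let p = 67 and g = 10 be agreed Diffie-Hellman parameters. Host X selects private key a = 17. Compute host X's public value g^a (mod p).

Public value = 10^17 (mod 67).
10^1 ≡ 10 (mod 67)
10^2 = (10^1)^2 ≡ 10^2 = 100 ≡ 33 (mod 67)
10^4 = (10^2)^2 ≡ 33^2 = 1089 ≡ 17 (mod 67)
10^8 = (10^4)^2 ≡ 17^2 = 289 ≡ 21 (mod 67)
10^16 = (10^8)^2 ≡ 21^2 = 441 ≡ 39 (mod 67)
10^17 = 10^16 · 10^1 ≡ 39 · 10 ≡ 55 (mod 67).

55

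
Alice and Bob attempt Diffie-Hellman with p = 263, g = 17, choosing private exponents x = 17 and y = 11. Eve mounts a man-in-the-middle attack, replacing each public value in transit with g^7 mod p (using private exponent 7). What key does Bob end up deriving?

70

Bob receives Eve's public value M = 17^7 mod 263 instead of the honest one.
17^1 ≡ 17 (mod 263)
17^2 = (17^1)^2 ≡ 17^2 = 289 ≡ 26 (mod 263)
17^4 = (17^2)^2 ≡ 26^2 = 676 ≡ 150 (mod 263)
17^7 = 17^4 · 17^2 · 17^1 ≡ 150 · 26 · 17 ≡ 24 (mod 263).
So M = 24. Bob computes K = M^11 mod 263.
24^1 ≡ 24 (mod 263)
24^2 = (24^1)^2 ≡ 24^2 = 576 ≡ 50 (mod 263)
24^4 = (24^2)^2 ≡ 50^2 = 2500 ≡ 133 (mod 263)
24^8 = (24^4)^2 ≡ 133^2 = 17689 ≡ 68 (mod 263)
24^11 = 24^8 · 24^2 · 24^1 ≡ 68 · 50 · 24 ≡ 70 (mod 263).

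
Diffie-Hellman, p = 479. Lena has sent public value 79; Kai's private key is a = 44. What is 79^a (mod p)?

142

Shared key K = 79^44 mod 479.
79^1 ≡ 79 (mod 479)
79^2 = (79^1)^2 ≡ 79^2 = 6241 ≡ 14 (mod 479)
79^4 = (79^2)^2 ≡ 14^2 = 196 ≡ 196 (mod 479)
79^8 = (79^4)^2 ≡ 196^2 = 38416 ≡ 96 (mod 479)
79^16 = (79^8)^2 ≡ 96^2 = 9216 ≡ 115 (mod 479)
79^32 = (79^16)^2 ≡ 115^2 = 13225 ≡ 292 (mod 479)
79^44 = 79^32 · 79^8 · 79^4 ≡ 292 · 96 · 196 ≡ 142 (mod 479).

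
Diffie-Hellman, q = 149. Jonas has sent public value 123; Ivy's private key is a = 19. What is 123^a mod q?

102

Shared key K = 123^19 mod 149.
123^1 ≡ 123 (mod 149)
123^2 = (123^1)^2 ≡ 123^2 = 15129 ≡ 80 (mod 149)
123^4 = (123^2)^2 ≡ 80^2 = 6400 ≡ 142 (mod 149)
123^8 = (123^4)^2 ≡ 142^2 = 20164 ≡ 49 (mod 149)
123^16 = (123^8)^2 ≡ 49^2 = 2401 ≡ 17 (mod 149)
123^19 = 123^16 · 123^2 · 123^1 ≡ 17 · 80 · 123 ≡ 102 (mod 149).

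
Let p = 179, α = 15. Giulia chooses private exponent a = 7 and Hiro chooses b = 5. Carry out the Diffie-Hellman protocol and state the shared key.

Hiro sends B = α^b mod p = 15^5 mod 179.
15^1 ≡ 15 (mod 179)
15^2 = (15^1)^2 ≡ 15^2 = 225 ≡ 46 (mod 179)
15^4 = (15^2)^2 ≡ 46^2 = 2116 ≡ 147 (mod 179)
15^5 = 15^4 · 15^1 ≡ 147 · 15 ≡ 57 (mod 179).
So B = 57. Giulia then computes K = B^a mod p = 57^7 mod 179.
57^1 ≡ 57 (mod 179)
57^2 = (57^1)^2 ≡ 57^2 = 3249 ≡ 27 (mod 179)
57^4 = (57^2)^2 ≡ 27^2 = 729 ≡ 13 (mod 179)
57^7 = 57^4 · 57^2 · 57^1 ≡ 13 · 27 · 57 ≡ 138 (mod 179).

138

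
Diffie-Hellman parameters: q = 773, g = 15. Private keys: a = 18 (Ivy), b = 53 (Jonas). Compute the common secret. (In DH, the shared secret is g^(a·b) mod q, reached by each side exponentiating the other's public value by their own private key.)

Ivy sends A = g^a mod q = 15^18 mod 773.
15^1 ≡ 15 (mod 773)
15^2 = (15^1)^2 ≡ 15^2 = 225 ≡ 225 (mod 773)
15^4 = (15^2)^2 ≡ 225^2 = 50625 ≡ 380 (mod 773)
15^8 = (15^4)^2 ≡ 380^2 = 144400 ≡ 622 (mod 773)
15^16 = (15^8)^2 ≡ 622^2 = 386884 ≡ 384 (mod 773)
15^18 = 15^16 · 15^2 ≡ 384 · 225 ≡ 597 (mod 773).
So A = 597. Jonas then computes K = A^b mod q = 597^53 mod 773.
597^1 ≡ 597 (mod 773)
597^2 = (597^1)^2 ≡ 597^2 = 356409 ≡ 56 (mod 773)
597^4 = (597^2)^2 ≡ 56^2 = 3136 ≡ 44 (mod 773)
597^8 = (597^4)^2 ≡ 44^2 = 1936 ≡ 390 (mod 773)
597^16 = (597^8)^2 ≡ 390^2 = 152100 ≡ 592 (mod 773)
597^32 = (597^16)^2 ≡ 592^2 = 350464 ≡ 295 (mod 773)
597^53 = 597^32 · 597^16 · 597^4 · 597^1 ≡ 295 · 592 · 44 · 597 ≡ 39 (mod 773).

39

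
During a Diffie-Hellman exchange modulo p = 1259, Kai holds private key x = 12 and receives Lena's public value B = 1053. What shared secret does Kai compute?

804

Shared key K = 1053^12 mod 1259.
1053^1 ≡ 1053 (mod 1259)
1053^2 = (1053^1)^2 ≡ 1053^2 = 1108809 ≡ 889 (mod 1259)
1053^4 = (1053^2)^2 ≡ 889^2 = 790321 ≡ 928 (mod 1259)
1053^8 = (1053^4)^2 ≡ 928^2 = 861184 ≡ 28 (mod 1259)
1053^12 = 1053^8 · 1053^4 ≡ 28 · 928 ≡ 804 (mod 1259).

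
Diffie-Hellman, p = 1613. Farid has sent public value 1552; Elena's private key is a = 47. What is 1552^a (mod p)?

986

Shared key K = 1552^47 mod 1613.
1552^1 ≡ 1552 (mod 1613)
1552^2 = (1552^1)^2 ≡ 1552^2 = 2408704 ≡ 495 (mod 1613)
1552^4 = (1552^2)^2 ≡ 495^2 = 245025 ≡ 1462 (mod 1613)
1552^8 = (1552^4)^2 ≡ 1462^2 = 2137444 ≡ 219 (mod 1613)
1552^16 = (1552^8)^2 ≡ 219^2 = 47961 ≡ 1184 (mod 1613)
1552^32 = (1552^16)^2 ≡ 1184^2 = 1401856 ≡ 159 (mod 1613)
1552^47 = 1552^32 · 1552^8 · 1552^4 · 1552^2 · 1552^1 ≡ 159 · 219 · 1462 · 495 · 1552 ≡ 986 (mod 1613).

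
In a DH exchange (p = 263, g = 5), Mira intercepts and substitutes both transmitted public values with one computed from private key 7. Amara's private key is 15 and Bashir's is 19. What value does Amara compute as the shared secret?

Amara receives Mira's public value M = 5^7 mod 263 instead of the honest one.
5^1 ≡ 5 (mod 263)
5^2 = (5^1)^2 ≡ 5^2 = 25 ≡ 25 (mod 263)
5^4 = (5^2)^2 ≡ 25^2 = 625 ≡ 99 (mod 263)
5^7 = 5^4 · 5^2 · 5^1 ≡ 99 · 25 · 5 ≡ 14 (mod 263).
So M = 14. Amara computes K = M^15 mod 263.
14^1 ≡ 14 (mod 263)
14^2 = (14^1)^2 ≡ 14^2 = 196 ≡ 196 (mod 263)
14^4 = (14^2)^2 ≡ 196^2 = 38416 ≡ 18 (mod 263)
14^8 = (14^4)^2 ≡ 18^2 = 324 ≡ 61 (mod 263)
14^15 = 14^8 · 14^4 · 14^2 · 14^1 ≡ 61 · 18 · 196 · 14 ≡ 247 (mod 263).

247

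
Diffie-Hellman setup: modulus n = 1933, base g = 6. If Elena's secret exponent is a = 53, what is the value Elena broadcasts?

Public value = 6^53 mod 1933.
6^1 ≡ 6 (mod 1933)
6^2 = (6^1)^2 ≡ 6^2 = 36 ≡ 36 (mod 1933)
6^4 = (6^2)^2 ≡ 36^2 = 1296 ≡ 1296 (mod 1933)
6^8 = (6^4)^2 ≡ 1296^2 = 1679616 ≡ 1772 (mod 1933)
6^16 = (6^8)^2 ≡ 1772^2 = 3139984 ≡ 792 (mod 1933)
6^32 = (6^16)^2 ≡ 792^2 = 627264 ≡ 972 (mod 1933)
6^53 = 6^32 · 6^16 · 6^4 · 6^1 ≡ 972 · 792 · 1296 · 6 ≡ 297 (mod 1933).

297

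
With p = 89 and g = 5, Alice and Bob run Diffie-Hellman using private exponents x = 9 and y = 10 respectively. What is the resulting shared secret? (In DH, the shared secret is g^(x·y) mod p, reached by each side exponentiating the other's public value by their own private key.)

Alice sends A = g^x mod p = 5^9 mod 89.
5^1 ≡ 5 (mod 89)
5^2 = (5^1)^2 ≡ 5^2 = 25 ≡ 25 (mod 89)
5^4 = (5^2)^2 ≡ 25^2 = 625 ≡ 2 (mod 89)
5^8 = (5^4)^2 ≡ 2^2 = 4 ≡ 4 (mod 89)
5^9 = 5^8 · 5^1 ≡ 4 · 5 ≡ 20 (mod 89).
So A = 20. Bob then computes K = A^y mod p = 20^10 mod 89.
20^1 ≡ 20 (mod 89)
20^2 = (20^1)^2 ≡ 20^2 = 400 ≡ 44 (mod 89)
20^4 = (20^2)^2 ≡ 44^2 = 1936 ≡ 67 (mod 89)
20^8 = (20^4)^2 ≡ 67^2 = 4489 ≡ 39 (mod 89)
20^10 = 20^8 · 20^2 ≡ 39 · 44 ≡ 25 (mod 89).

25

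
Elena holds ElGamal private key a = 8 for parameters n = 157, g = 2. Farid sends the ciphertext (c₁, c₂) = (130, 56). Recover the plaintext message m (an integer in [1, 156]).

82

Shared mask s = c₁^a mod n = 130^8 mod 157.
130^1 ≡ 130 (mod 157)
130^2 = (130^1)^2 ≡ 130^2 = 16900 ≡ 101 (mod 157)
130^4 = (130^2)^2 ≡ 101^2 = 10201 ≡ 153 (mod 157)
130^8 = (130^4)^2 ≡ 153^2 = 23409 ≡ 16 (mod 157)
So s = 16; s⁻¹ ≡ 108 (mod 157).
m = c₂ · s⁻¹ mod 157 = 56 · 108 mod 157 = 82.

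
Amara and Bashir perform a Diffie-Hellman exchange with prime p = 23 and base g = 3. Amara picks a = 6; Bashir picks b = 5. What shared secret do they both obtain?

Amara sends A = g^a mod p = 3^6 mod 23.
3^1 ≡ 3 (mod 23)
3^2 = (3^1)^2 ≡ 3^2 = 9 ≡ 9 (mod 23)
3^4 = (3^2)^2 ≡ 9^2 = 81 ≡ 12 (mod 23)
3^6 = 3^4 · 3^2 ≡ 12 · 9 ≡ 16 (mod 23).
So A = 16. Bashir then computes K = A^b mod p = 16^5 mod 23.
16^1 ≡ 16 (mod 23)
16^2 = (16^1)^2 ≡ 16^2 = 256 ≡ 3 (mod 23)
16^4 = (16^2)^2 ≡ 3^2 = 9 ≡ 9 (mod 23)
16^5 = 16^4 · 16^1 ≡ 9 · 16 ≡ 6 (mod 23).

6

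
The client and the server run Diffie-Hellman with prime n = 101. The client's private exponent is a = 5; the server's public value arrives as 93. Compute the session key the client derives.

57

Shared key K = 93^5 mod 101.
93^1 ≡ 93 (mod 101)
93^2 = (93^1)^2 ≡ 93^2 = 8649 ≡ 64 (mod 101)
93^4 = (93^2)^2 ≡ 64^2 = 4096 ≡ 56 (mod 101)
93^5 = 93^4 · 93^1 ≡ 56 · 93 ≡ 57 (mod 101).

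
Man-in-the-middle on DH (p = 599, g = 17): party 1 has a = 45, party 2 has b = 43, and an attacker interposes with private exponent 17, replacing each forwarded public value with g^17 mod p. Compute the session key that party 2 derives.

Party 2 receives an attacker's public value M = 17^17 mod 599 instead of the honest one.
17^1 ≡ 17 (mod 599)
17^2 = (17^1)^2 ≡ 17^2 = 289 ≡ 289 (mod 599)
17^4 = (17^2)^2 ≡ 289^2 = 83521 ≡ 260 (mod 599)
17^8 = (17^4)^2 ≡ 260^2 = 67600 ≡ 512 (mod 599)
17^16 = (17^8)^2 ≡ 512^2 = 262144 ≡ 381 (mod 599)
17^17 = 17^16 · 17^1 ≡ 381 · 17 ≡ 487 (mod 599).
So M = 487. Party 2 computes K = M^43 mod 599.
487^1 ≡ 487 (mod 599)
487^2 = (487^1)^2 ≡ 487^2 = 237169 ≡ 564 (mod 599)
487^4 = (487^2)^2 ≡ 564^2 = 318096 ≡ 27 (mod 599)
487^8 = (487^4)^2 ≡ 27^2 = 729 ≡ 130 (mod 599)
487^16 = (487^8)^2 ≡ 130^2 = 16900 ≡ 128 (mod 599)
487^32 = (487^16)^2 ≡ 128^2 = 16384 ≡ 211 (mod 599)
487^43 = 487^32 · 487^8 · 487^2 · 487^1 ≡ 211 · 130 · 564 · 487 ≡ 308 (mod 599).

308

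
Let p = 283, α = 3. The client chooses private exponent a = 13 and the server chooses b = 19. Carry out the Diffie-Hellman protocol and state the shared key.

The client sends A = α^a mod p = 3^13 mod 283.
3^1 ≡ 3 (mod 283)
3^2 = (3^1)^2 ≡ 3^2 = 9 ≡ 9 (mod 283)
3^4 = (3^2)^2 ≡ 9^2 = 81 ≡ 81 (mod 283)
3^8 = (3^4)^2 ≡ 81^2 = 6561 ≡ 52 (mod 283)
3^13 = 3^8 · 3^4 · 3^1 ≡ 52 · 81 · 3 ≡ 184 (mod 283).
So A = 184. The server then computes K = A^b mod p = 184^19 mod 283.
184^1 ≡ 184 (mod 283)
184^2 = (184^1)^2 ≡ 184^2 = 33856 ≡ 179 (mod 283)
184^4 = (184^2)^2 ≡ 179^2 = 32041 ≡ 62 (mod 283)
184^8 = (184^4)^2 ≡ 62^2 = 3844 ≡ 165 (mod 283)
184^16 = (184^8)^2 ≡ 165^2 = 27225 ≡ 57 (mod 283)
184^19 = 184^16 · 184^2 · 184^1 ≡ 57 · 179 · 184 ≡ 213 (mod 283).

213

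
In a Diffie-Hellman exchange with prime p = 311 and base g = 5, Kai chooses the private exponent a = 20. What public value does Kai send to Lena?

243

Public value = 5^20 mod 311.
5^1 ≡ 5 (mod 311)
5^2 = (5^1)^2 ≡ 5^2 = 25 ≡ 25 (mod 311)
5^4 = (5^2)^2 ≡ 25^2 = 625 ≡ 3 (mod 311)
5^8 = (5^4)^2 ≡ 3^2 = 9 ≡ 9 (mod 311)
5^16 = (5^8)^2 ≡ 9^2 = 81 ≡ 81 (mod 311)
5^20 = 5^16 · 5^4 ≡ 81 · 3 ≡ 243 (mod 311).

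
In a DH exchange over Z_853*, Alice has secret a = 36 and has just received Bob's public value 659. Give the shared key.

Shared key K = 659^36 mod 853.
659^1 ≡ 659 (mod 853)
659^2 = (659^1)^2 ≡ 659^2 = 434281 ≡ 104 (mod 853)
659^4 = (659^2)^2 ≡ 104^2 = 10816 ≡ 580 (mod 853)
659^8 = (659^4)^2 ≡ 580^2 = 336400 ≡ 318 (mod 853)
659^16 = (659^8)^2 ≡ 318^2 = 101124 ≡ 470 (mod 853)
659^32 = (659^16)^2 ≡ 470^2 = 220900 ≡ 826 (mod 853)
659^36 = 659^32 · 659^4 ≡ 826 · 580 ≡ 547 (mod 853).

547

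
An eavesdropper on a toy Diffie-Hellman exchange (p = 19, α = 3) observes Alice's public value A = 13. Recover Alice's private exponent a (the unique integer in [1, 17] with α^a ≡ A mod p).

17

Try successive powers of 3 modulo 19:
3^1 ≡ 3
3^2 ≡ 9
3^3 ≡ 8
3^4 ≡ 5
3^5 ≡ 15
3^6 ≡ 7
3^7 ≡ 2
3^8 ≡ 6
3^9 ≡ 18
3^10 ≡ 16
3^11 ≡ 10
3^12 ≡ 11
3^13 ≡ 14
3^14 ≡ 4
3^15 ≡ 12
3^16 ≡ 17
3^17 ≡ 13
Found: a = 17.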